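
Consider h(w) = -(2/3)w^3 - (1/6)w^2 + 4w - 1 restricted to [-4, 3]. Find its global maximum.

23

Differentiating, h'(w) = -2w^2 - (1/3)w + 4; which vanishes at w = -3/2 and w = 4/3.
Candidates: h(-4) = 23,  h(-3/2) = -41/8,  h(4/3) = 199/81,  h(3) = -17/2.
The maximum over the interval is 23, attained at w = -4.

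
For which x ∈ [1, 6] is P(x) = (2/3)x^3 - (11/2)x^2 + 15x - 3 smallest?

1

P'(x) = 2x^2 - 11x + 15, which vanishes at x = 5/2 and x = 3.
Candidates: P(1) = 43/6; P(5/2) = 253/24; P(3) = 21/2; P(6) = 33.
The minimum over the interval is 43/6, attained at x = 1.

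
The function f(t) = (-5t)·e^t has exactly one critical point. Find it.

f'(t) = (-5)·e^t + (-5t)·1·e^t = (-5t - 5)·e^t. Since e^t > 0, the only critical point is t = -1.
f''(-1) has the same sign as -5 < 0, so this is a local maximum.
f(-1) = (5)·e^(-1) ≈ 1.8394.

-1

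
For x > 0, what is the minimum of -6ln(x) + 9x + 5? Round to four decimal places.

13.4328

P'(x) = -6/x + 9 = 0 gives x = 2/3.
P''(x) = 6/x², which is positive for x > 0, so this is a local minimum.
P(2/3) = -6·ln(2/3) + 6 + 5 ≈ 13.4328.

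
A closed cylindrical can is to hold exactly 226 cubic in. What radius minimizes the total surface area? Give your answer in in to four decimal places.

3.3010

With radius r and height h, πr²h = 226 so h = 226/(πr²), and S(r) = 2πr² + 2πrh = 2πr² + 2·226/r.
S'(r) = 4πr − 2·226/r² = 0 ⇒ r³ = 226/(2π), so r ≈ 3.3010 and h = 2r ≈ 6.6020.
S''(r) = 4π + 4·226/r³ > 0, so this is the minimum; S ≈ 205.3936.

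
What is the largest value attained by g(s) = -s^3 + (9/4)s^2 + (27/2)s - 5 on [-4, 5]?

The derivative is -3s^2 + (9/2)s + 27/2, which vanishes at s = -3/2 and s = 3.
Evaluating at the critical points and endpoints: g(-4) = 41, g(-3/2) = -269/16, g(3) = 115/4, g(5) = -25/4.
The maximum over the interval is 41, attained at s = -4.

41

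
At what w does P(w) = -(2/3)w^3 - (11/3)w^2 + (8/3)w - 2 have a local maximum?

P'(w) = -2w^2 - (22/3)w + 8/3. Setting P'(w) = 0 gives w ∈ {-4, 1/3}.
Second-derivative test with P''(w) = -4w - 22/3: P''(-4) = 26/3 > 0 ⇒ local minimum; P''(1/3) = -26/3 < 0 ⇒ local maximum.
So the local maximum value is P(1/3) = -125/81.

1/3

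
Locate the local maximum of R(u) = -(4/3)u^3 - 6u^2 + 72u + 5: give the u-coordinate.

3

R'(u) = -4u^2 - 12u + 72. Setting R'(u) = 0 gives u ∈ {-6, 3}.
Second-derivative test with R''(u) = -8u - 12: R''(-6) = 36 > 0 ⇒ local minimum; R''(3) = -36 < 0 ⇒ local maximum.
So the local maximum value is R(3) = 131.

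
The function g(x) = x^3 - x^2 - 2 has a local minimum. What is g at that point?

-58/27

Critical points: g'(x) = 3x^2 - 2x vanishes at x = 0, 2/3.
g''(x) = 6x - 2. g''(0) = -2 < 0 ⇒ local maximum; g''(2/3) = 2 > 0 ⇒ local minimum.
The local minimum is g(2/3) = -58/27.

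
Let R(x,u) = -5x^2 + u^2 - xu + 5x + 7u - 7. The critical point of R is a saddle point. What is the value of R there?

-332/21

∂R/∂x = -10x - u + 5 = 0 and ∂R/∂u = -x + 2u + 7 = 0, so (x, u) = (17/21, -65/21).
The Hessian has R_{xx} = -10, R_{uu} = 2, R_{xu} = -1, giving D = -21 < 0, so the point is a saddle point.
R(17/21, -65/21) = -332/21.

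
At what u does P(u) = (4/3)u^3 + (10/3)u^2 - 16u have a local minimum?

4/3

P'(u) = 4u^2 + (20/3)u - 16 = 0 at u = -3, 4/3.
Second-derivative test with P''(u) = 8u + 20/3: P''(-3) = -52/3 < 0 ⇒ local maximum; P''(4/3) = 52/3 > 0 ⇒ local minimum.
The local minimum is P(4/3) = -992/81.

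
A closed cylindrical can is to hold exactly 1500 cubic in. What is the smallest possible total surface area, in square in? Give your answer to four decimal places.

With radius r and height h, πr²h = 1500 so h = 1500/(πr²), and S(r) = 2πr² + 2πrh = 2πr² + 2·1500/r.
S'(r) = 4πr − 2·1500/r² = 0 ⇒ r³ = 1500/(2π), so r ≈ 6.2035 and h = 2r ≈ 12.4070.
S''(r) = 4π + 4·1500/r³ > 0, so this is the minimum; S ≈ 725.3964.

725.3964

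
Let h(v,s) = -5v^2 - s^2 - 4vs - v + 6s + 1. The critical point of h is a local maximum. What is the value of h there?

∂h/∂v = -10v - 4s - 1 = 0 and ∂h/∂s = -4v - 2s + 6 = 0, so (v, s) = (-13/2, 16).
The Hessian has h_{vv} = -10, h_{ss} = -2, h_{vs} = -4, giving D = 4 > 0 with h_{vv} < 0, so the point is a local maximum.
h(-13/2, 16) = 209/4.

209/4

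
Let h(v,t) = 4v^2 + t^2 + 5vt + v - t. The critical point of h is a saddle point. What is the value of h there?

∂h/∂v = 8v + 5t + 1 = 0 and ∂h/∂t = 5v + 2t - 1 = 0, so (v, t) = (7/9, -13/9).
The Hessian has h_{vv} = 8, h_{tt} = 2, h_{vt} = 5, giving D = -9 < 0, so the point is a saddle point.
h(7/9, -13/9) = 10/9.

10/9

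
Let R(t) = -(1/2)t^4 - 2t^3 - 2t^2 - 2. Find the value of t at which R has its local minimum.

-1

Critical points: R'(t) = -2t^3 - 6t^2 - 4t vanishes at t = -2, -1, 0.
R''(t) = -6t^2 - 12t - 4. R''(-2) = -4 < 0 ⇒ local maximum; R''(-1) = 2 > 0 ⇒ local minimum; R''(0) = -4 < 0 ⇒ local maximum.
So the local minimum value is R(-1) = -5/2.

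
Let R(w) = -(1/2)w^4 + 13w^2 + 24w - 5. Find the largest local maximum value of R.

R'(w) = -2w^3 + 26w + 24 = 0 at w = -3, -1, 4.
Second-derivative test with R''(w) = -6w^2 + 26: R''(-3) = -28 < 0 ⇒ local maximum; R''(-1) = 20 > 0 ⇒ local minimum; R''(4) = -70 < 0 ⇒ local maximum.
The largest local maximum is R(4) = 171.

171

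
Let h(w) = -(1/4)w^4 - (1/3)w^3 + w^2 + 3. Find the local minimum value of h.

3

h'(w) = -w^3 - w^2 + 2w. Setting h'(w) = 0 gives w ∈ {-2, 0, 1}.
Since h''(w) = -3w^2 - 2w + 2, we get h''(-2) = -6 < 0 ⇒ local maximum; h''(0) = 2 > 0 ⇒ local minimum; h''(1) = -3 < 0 ⇒ local maximum.
Thus h has its local minimum at w = 0, with value 3.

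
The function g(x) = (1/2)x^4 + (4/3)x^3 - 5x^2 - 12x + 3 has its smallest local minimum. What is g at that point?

g'(x) = 2x^3 + 4x^2 - 10x - 12 = 0 at x = -3, -1, 2.
Second-derivative test with g''(x) = 6x^2 + 8x - 10: g''(-3) = 20 > 0 ⇒ local minimum; g''(-1) = -12 < 0 ⇒ local maximum; g''(2) = 30 > 0 ⇒ local minimum.
So the smallest local minimum value is g(2) = -67/3.

-67/3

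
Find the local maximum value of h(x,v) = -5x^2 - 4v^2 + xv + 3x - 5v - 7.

∂h/∂x = -10x + v + 3 = 0 and ∂h/∂v = x - 8v - 5 = 0, so (x, v) = (19/79, -47/79).
The Hessian has h_{xx} = -10, h_{vv} = -8, h_{xv} = 1, giving D = 79 > 0 with h_{xx} < 0, so the point is a local maximum.
h(19/79, -47/79) = -407/79.

-407/79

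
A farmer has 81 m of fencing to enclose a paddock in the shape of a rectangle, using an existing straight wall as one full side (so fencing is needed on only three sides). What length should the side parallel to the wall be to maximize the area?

Let the sides perpendicular to the wall have length x and the parallel side y, so 2x + y = 81 and the area is A = xy = x(81 − 2x).
A'(x) = 81 − 4x = 0 gives x = 81/4, and A''(x) = −4 < 0 confirms a maximum.
Then y = 81 − 2·81/4 = 81/2 and A = 6561/8.

81/2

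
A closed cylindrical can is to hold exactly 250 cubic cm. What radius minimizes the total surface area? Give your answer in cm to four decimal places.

3.4139

With radius r and height h, πr²h = 250 so h = 250/(πr²), and S(r) = 2πr² + 2πrh = 2πr² + 2·250/r.
S'(r) = 4πr − 2·250/r² = 0 ⇒ r³ = 250/(2π), so r ≈ 3.4139 and h = 2r ≈ 6.8278.
S''(r) = 4π + 4·250/r³ > 0, so this is the minimum; S ≈ 219.6888.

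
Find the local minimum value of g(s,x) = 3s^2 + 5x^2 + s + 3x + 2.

22/15

∂g/∂s = 6s + 1 = 0 and ∂g/∂x = 10x + 3 = 0, so (s, x) = (-1/6, -3/10).
The Hessian has g_{ss} = 6, g_{xx} = 10, g_{sx} = 0, giving D = 60 > 0 with g_{ss} > 0, so the point is a local minimum.
g(-1/6, -3/10) = 22/15.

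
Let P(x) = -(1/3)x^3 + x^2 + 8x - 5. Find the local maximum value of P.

65/3

Critical points: P'(x) = -x^2 + 2x + 8 vanishes at x = -2, 4.
Since P''(x) = -2x + 2, we get P''(-2) = 6 > 0 ⇒ local minimum; P''(4) = -6 < 0 ⇒ local maximum.
So the local maximum value is P(4) = 65/3.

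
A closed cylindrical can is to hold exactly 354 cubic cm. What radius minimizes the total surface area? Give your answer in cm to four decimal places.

With radius r and height h, πr²h = 354 so h = 354/(πr²), and S(r) = 2πr² + 2πrh = 2πr² + 2·354/r.
S'(r) = 4πr − 2·354/r² = 0 ⇒ r³ = 354/(2π), so r ≈ 3.8336 and h = 2r ≈ 7.6672.
S''(r) = 4π + 4·354/r³ > 0, so this is the minimum; S ≈ 277.0236.

3.8336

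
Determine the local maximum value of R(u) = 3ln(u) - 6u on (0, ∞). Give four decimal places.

R'(u) = 3/u − 6 = 0 gives u = 1/2.
R''(u) = -3/u², which is negative for u > 0, so this is a local maximum.
R(1/2) = 3·ln(1/2) - 3 ≈ -5.0794.

-5.0794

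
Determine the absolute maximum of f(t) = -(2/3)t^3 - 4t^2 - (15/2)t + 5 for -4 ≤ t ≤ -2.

Differentiating, f'(t) = -2t^2 - 8t - 15/2; whose only zero in [-4, -2] is t = -5/2.
Candidates: f(-4) = 41/3; f(-5/2) = 55/6; f(-2) = 28/3.
The maximum over the interval is 41/3, attained at t = -4.

41/3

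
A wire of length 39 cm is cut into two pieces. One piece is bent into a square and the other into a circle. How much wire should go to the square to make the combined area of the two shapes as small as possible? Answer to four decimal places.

21.8439

Let x be the length used for the square. Square side x/4; circle radius (39−x)/(2π).
A(x) = (x/4)² + π·((39−x)/(2π))² = x²/16 + (39−x)²/(4π) for 0 ≤ x ≤ 39. A'(x) = x/8 − (39−x)/(2π) = 0 gives x = 4·39/(π+4) ≈ 21.8439.
A'' = 1/8 + 1/(2π) > 0, so this gives the minimum combined area; x ≈ 21.8439 cm to the square.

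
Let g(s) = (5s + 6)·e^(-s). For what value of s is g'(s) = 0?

Differentiating with the product rule gives g'(s) = (-5s - 1)·e^(-s). Since e^(-s) > 0, the only critical point is s = -1/5.
g''(-1/5) has the same sign as -5 < 0, so this is a local maximum.
g(-1/5) = (5)·e^(1/5) ≈ 6.1070.

-1/5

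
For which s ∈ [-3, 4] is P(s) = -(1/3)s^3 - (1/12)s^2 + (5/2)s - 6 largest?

3/2

P'(s) = -s^2 - (1/6)s + 5/2, which vanishes at s = -5/3 and s = 3/2.
Compare values at every candidate in [-3, 4]: P(-3) = -21/4,  P(-5/3) = -2869/324,  P(3/2) = -57/16,  P(4) = -56/3.
So the maximum is P(3/2) = -57/16.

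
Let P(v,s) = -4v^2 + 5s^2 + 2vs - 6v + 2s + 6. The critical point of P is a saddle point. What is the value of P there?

173/21

∂P/∂v = -8v + 2s - 6 = 0 and ∂P/∂s = 2v + 10s + 2 = 0, so (v, s) = (-16/21, -1/21).
The Hessian has P_{vv} = -8, P_{ss} = 10, P_{vs} = 2, giving D = -84 < 0, so the point is a saddle point.
P(-16/21, -1/21) = 173/21.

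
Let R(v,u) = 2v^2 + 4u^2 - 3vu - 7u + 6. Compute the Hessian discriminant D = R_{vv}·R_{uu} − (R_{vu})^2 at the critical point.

23

∂R/∂v = 4v - 3u = 0 and ∂R/∂u = -3v + 8u - 7 = 0, so (v, u) = (21/23, 28/23).
The Hessian has R_{vv} = 4, R_{uu} = 8, R_{vu} = -3, giving D = 23 > 0 with R_{vv} > 0, so the point is a local minimum.
D = (4)·(8) − (-3)^2 = 23.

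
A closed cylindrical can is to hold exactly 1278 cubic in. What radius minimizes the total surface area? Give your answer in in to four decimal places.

With radius r and height h, πr²h = 1278 so h = 1278/(πr²), and S(r) = 2πr² + 2πrh = 2πr² + 2·1278/r.
S'(r) = 4πr − 2·1278/r² = 0 ⇒ r³ = 1278/(2π), so r ≈ 5.8810 and h = 2r ≈ 11.7620.
S''(r) = 4π + 4·1278/r³ > 0, so this is the minimum; S ≈ 651.9312.

5.8810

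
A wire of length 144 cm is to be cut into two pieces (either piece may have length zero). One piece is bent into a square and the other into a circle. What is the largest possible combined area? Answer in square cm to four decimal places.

Let x be the length used for the square. Square side x/4; circle radius (144−x)/(2π).
A(x) = (x/4)² + π·((144−x)/(2π))² = x²/16 + (144−x)²/(4π) for 0 ≤ x ≤ 144. A'(x) = x/8 − (144−x)/(2π) = 0 gives x = 4·144/(π+4) ≈ 80.6543.
A'' > 0, so the interior critical point is a minimum; the maximum is at an endpoint. A(0) = 1650.1184 and A(144) = 1296.0000, so the largest area is 1650.1184.

1650.1184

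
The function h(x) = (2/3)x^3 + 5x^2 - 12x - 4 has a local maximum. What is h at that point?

h'(x) = 2x^2 + 10x - 12 = 0 at x = -6, 1.
h''(x) = 4x + 10. h''(-6) = -14 < 0 ⇒ local maximum; h''(1) = 14 > 0 ⇒ local minimum.
So the local maximum value is h(-6) = 104.

104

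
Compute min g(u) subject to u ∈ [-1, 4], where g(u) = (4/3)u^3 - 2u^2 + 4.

2/3

g'(u) = 4u^2 - 4u, which vanishes at u = 0 and u = 1.
Evaluating at the critical points and endpoints: g(-1) = 2/3, g(0) = 4, g(1) = 10/3, g(4) = 172/3.
Hence the absolute minimum is 2/3 at u = -1.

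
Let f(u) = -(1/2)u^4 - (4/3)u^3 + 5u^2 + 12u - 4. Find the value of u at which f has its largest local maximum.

f'(u) = -2u^3 - 4u^2 + 10u + 12. Setting f'(u) = 0 gives u ∈ {-3, -1, 2}.
f''(u) = -6u^2 - 8u + 10. f''(-3) = -20 < 0 ⇒ local maximum; f''(-1) = 12 > 0 ⇒ local minimum; f''(2) = -30 < 0 ⇒ local maximum.
So the largest local maximum value is f(2) = 64/3.

2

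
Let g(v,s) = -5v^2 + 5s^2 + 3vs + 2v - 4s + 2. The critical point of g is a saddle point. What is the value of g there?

∂g/∂v = -10v + 3s + 2 = 0 and ∂g/∂s = 3v + 10s - 4 = 0, so (v, s) = (32/109, 34/109).
The Hessian has g_{vv} = -10, g_{ss} = 10, g_{vs} = 3, giving D = -109 < 0, so the point is a saddle point.
g(32/109, 34/109) = 182/109.

182/109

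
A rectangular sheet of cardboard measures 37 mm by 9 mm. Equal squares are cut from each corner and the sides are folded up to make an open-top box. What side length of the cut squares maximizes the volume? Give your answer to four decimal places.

2.0964

With cut size x, the volume is V(x) = x(37 − 2x)(9 − 2x) for 0 < x < 4.5.
V'(x) = 12x^2 − 184x + 333. Setting V'(x) = 0 gives x ≈ 2.0964 (the root in (0, 4.5)).
V''(x) = 24x − 184 is negative there, so this is the maximum; V ≈ 330.6249.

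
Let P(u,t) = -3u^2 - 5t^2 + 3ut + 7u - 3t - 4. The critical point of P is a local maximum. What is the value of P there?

∂P/∂u = -6u + 3t + 7 = 0 and ∂P/∂t = 3u - 10t - 3 = 0, so (u, t) = (61/51, 1/17).
The Hessian has P_{uu} = -6, P_{tt} = -10, P_{ut} = 3, giving D = 51 > 0 with P_{uu} < 0, so the point is a local maximum.
P(61/51, 1/17) = 5/51.

5/51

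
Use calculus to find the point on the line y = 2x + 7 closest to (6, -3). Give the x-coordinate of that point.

Minimize D(x)^2 = (x - 6)^2 + (2x + 10)^2.
d/dx[D^2] = 2(x - 6) + 2·2·(2x + 10) = 0 ⇒ x = -14/5.
Then y = 7/5 and the distance is √(484/5) ≈ 9.8387.

-14/5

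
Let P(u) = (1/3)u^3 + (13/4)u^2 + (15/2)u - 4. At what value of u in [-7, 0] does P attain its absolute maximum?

The derivative is u^2 + (13/2)u + 15/2, which vanishes at u = -5 and u = -3/2.
Evaluating at the critical points and endpoints: P(-7) = -139/12,  P(-5) = -23/12,  P(-3/2) = -145/16,  P(0) = -4.
So the maximum is P(-5) = -23/12.

-5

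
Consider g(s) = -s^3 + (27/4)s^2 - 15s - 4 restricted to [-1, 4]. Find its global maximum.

75/4

The derivative is -3s^2 + (27/2)s - 15, which vanishes at s = 2 and s = 5/2.
Compare values at every candidate in [-1, 4]: g(-1) = 75/4, g(2) = -15, g(5/2) = -239/16, g(4) = -20.
The maximum over the interval is 75/4, attained at s = -1.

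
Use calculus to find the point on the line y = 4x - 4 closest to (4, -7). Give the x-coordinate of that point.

-8/17

Minimize D(x)^2 = (x - 4)^2 + (4x + 3)^2.
d/dx[D^2] = 2(x - 4) + 2·4·(4x + 3) = 0 ⇒ x = -8/17.
Then y = -100/17 and the distance is √(361/17) ≈ 4.6082.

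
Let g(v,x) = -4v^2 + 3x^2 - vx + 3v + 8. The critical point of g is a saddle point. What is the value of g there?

419/49

∂g/∂v = -8v - x + 3 = 0 and ∂g/∂x = -v + 6x = 0, so (v, x) = (18/49, 3/49).
The Hessian has g_{vv} = -8, g_{xx} = 6, g_{vx} = -1, giving D = -49 < 0, so the point is a saddle point.
g(18/49, 3/49) = 419/49.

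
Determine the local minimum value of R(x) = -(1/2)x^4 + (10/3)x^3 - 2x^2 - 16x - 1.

-67/3

R'(x) = -2x^3 + 10x^2 - 4x - 16. Setting R'(x) = 0 gives x ∈ {-1, 2, 4}.
Second-derivative test with R''(x) = -6x^2 + 20x - 4: R''(-1) = -30 < 0 ⇒ local maximum; R''(2) = 12 > 0 ⇒ local minimum; R''(4) = -20 < 0 ⇒ local maximum.
The local minimum is R(2) = -67/3.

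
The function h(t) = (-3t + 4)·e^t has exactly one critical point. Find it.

h'(t) = (-3)·e^t + (-3t + 4)·1·e^t = (-3t + 1)·e^t. Since e^t > 0, the only critical point is t = 1/3.
h''(1/3) has the same sign as -3 < 0, so this is a local maximum.
h(1/3) = (3)·e^(1/3) ≈ 4.1868.

1/3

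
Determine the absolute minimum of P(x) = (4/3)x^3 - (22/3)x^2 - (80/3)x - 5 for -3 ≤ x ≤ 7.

Differentiating, P'(x) = 4x^2 - (44/3)x - 80/3; which vanishes at x = -4/3 and x = 5.
Evaluating at the critical points and endpoints: P(-3) = -27, P(-4/3) = 1163/81, P(5) = -155, P(7) = -281/3.
The minimum over the interval is -155, attained at x = 5.

-155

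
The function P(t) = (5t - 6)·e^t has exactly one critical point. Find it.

1/5

Differentiating with the product rule gives P'(t) = (5t - 1)·e^t. Since e^t > 0, the only critical point is t = 1/5.
P''(1/5) has the same sign as 5 > 0, so this is a local minimum.
P(1/5) = (-5)·e^(1/5) ≈ -6.1070.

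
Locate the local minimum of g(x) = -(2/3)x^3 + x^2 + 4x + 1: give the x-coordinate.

g'(x) = -2x^2 + 2x + 4. Setting g'(x) = 0 gives x ∈ {-1, 2}.
Second-derivative test with g''(x) = -4x + 2: g''(-1) = 6 > 0 ⇒ local minimum; g''(2) = -6 < 0 ⇒ local maximum.
So the local minimum value is g(-1) = -4/3.

-1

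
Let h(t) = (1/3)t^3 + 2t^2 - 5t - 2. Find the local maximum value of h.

94/3

h'(t) = t^2 + 4t - 5 = 0 at t = -5, 1.
Second-derivative test with h''(t) = 2t + 4: h''(-5) = -6 < 0 ⇒ local maximum; h''(1) = 6 > 0 ⇒ local minimum.
Thus h has its local maximum at t = -5, with value 94/3.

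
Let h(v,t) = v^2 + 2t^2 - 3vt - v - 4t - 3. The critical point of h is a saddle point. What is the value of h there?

∂h/∂v = 2v - 3t - 1 = 0 and ∂h/∂t = -3v + 4t - 4 = 0, so (v, t) = (-16, -11).
The Hessian has h_{vv} = 2, h_{tt} = 4, h_{vt} = -3, giving D = -1 < 0, so the point is a saddle point.
h(-16, -11) = 27.

27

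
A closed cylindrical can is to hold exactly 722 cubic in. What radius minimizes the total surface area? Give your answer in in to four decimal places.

4.8617

With radius r and height h, πr²h = 722 so h = 722/(πr²), and S(r) = 2πr² + 2πrh = 2πr² + 2·722/r.
S'(r) = 4πr − 2·722/r² = 0 ⇒ r³ = 722/(2π), so r ≈ 4.8617 and h = 2r ≈ 9.7233.
S''(r) = 4π + 4·722/r³ > 0, so this is the minimum; S ≈ 445.5256.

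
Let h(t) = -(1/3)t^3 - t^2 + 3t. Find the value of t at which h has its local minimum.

h'(t) = -t^2 - 2t + 3 = 0 at t = -3, 1.
Since h''(t) = -2t - 2, we get h''(-3) = 4 > 0 ⇒ local minimum; h''(1) = -4 < 0 ⇒ local maximum.
Thus h has its local minimum at t = -3, with value -9.

-3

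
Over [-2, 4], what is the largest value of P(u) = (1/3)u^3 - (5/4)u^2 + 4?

Differentiating, P'(u) = u^2 - (5/2)u; which vanishes at u = 0 and u = 5/2.
Candidates: P(-2) = -11/3, P(0) = 4, P(5/2) = 67/48, P(4) = 16/3.
The maximum over the interval is 16/3, attained at u = 4.

16/3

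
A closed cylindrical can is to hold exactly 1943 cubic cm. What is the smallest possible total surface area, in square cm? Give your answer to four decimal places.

With radius r and height h, πr²h = 1943 so h = 1943/(πr²), and S(r) = 2πr² + 2πrh = 2πr² + 2·1943/r.
S'(r) = 4πr − 2·1943/r² = 0 ⇒ r³ = 1943/(2π), so r ≈ 6.7623 and h = 2r ≈ 13.5247.
S''(r) = 4π + 4·1943/r³ > 0, so this is the minimum; S ≈ 861.9785.

861.9785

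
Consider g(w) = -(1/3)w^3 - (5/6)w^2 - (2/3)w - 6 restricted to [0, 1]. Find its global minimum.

Differentiating, g'(w) = -w^2 - (5/3)w - 2/3; which has no zeros in [0, 1].
Candidates: g(0) = -6; g(1) = -47/6.
The minimum over the interval is -47/6, attained at w = 1.

-47/6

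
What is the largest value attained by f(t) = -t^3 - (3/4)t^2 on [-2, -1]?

5

Differentiating, f'(t) = -3t^2 - (3/2)t; which has no zeros in [-2, -1].
Candidates: f(-2) = 5; f(-1) = 1/4.
The maximum over the interval is 5, attained at t = -2.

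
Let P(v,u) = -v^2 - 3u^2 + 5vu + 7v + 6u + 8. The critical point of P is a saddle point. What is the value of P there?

-289/13

∂P/∂v = -2v + 5u + 7 = 0 and ∂P/∂u = 5v - 6u + 6 = 0, so (v, u) = (-72/13, -47/13).
The Hessian has P_{vv} = -2, P_{uu} = -6, P_{vu} = 5, giving D = -13 < 0, so the point is a saddle point.
P(-72/13, -47/13) = -289/13.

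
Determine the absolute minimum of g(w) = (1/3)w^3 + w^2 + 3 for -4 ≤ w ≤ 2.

-7/3

g'(w) = w^2 + 2w, which vanishes at w = -2 and w = 0.
Compare values at every candidate in [-4, 2]: g(-4) = -7/3,  g(-2) = 13/3,  g(0) = 3,  g(2) = 29/3.
Hence the absolute minimum is -7/3 at w = -4.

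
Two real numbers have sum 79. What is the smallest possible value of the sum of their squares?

With a + b = 79, a^2 + b^2 = a^2 + (79 − a)^2.
The derivative 2a − 2(79 − a) = 4a − 158 vanishes at a = 79/2; second derivative 4 > 0, a minimum.
The minimum is 2·(79/2)^2 = 6241/2.

6241/2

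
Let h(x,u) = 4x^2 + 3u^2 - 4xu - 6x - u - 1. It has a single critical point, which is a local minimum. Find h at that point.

∂h/∂x = 8x - 4u - 6 = 0 and ∂h/∂u = -4x + 6u - 1 = 0, so (x, u) = (5/4, 1).
The Hessian has h_{xx} = 8, h_{uu} = 6, h_{xu} = -4, giving D = 32 > 0 with h_{xx} > 0, so the point is a local minimum.
h(5/4, 1) = -21/4.

-21/4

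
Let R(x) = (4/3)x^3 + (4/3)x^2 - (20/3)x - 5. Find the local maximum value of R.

295/81

R'(x) = 4x^2 + (8/3)x - 20/3. Setting R'(x) = 0 gives x ∈ {-5/3, 1}.
Second-derivative test with R''(x) = 8x + 8/3: R''(-5/3) = -32/3 < 0 ⇒ local maximum; R''(1) = 32/3 > 0 ⇒ local minimum.
Thus R has its local maximum at x = -5/3, with value 295/81.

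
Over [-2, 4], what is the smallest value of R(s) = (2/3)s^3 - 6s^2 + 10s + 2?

-142/3

Differentiating, R'(s) = 2s^2 - 12s + 10; whose only zero in [-2, 4] is s = 1.
Evaluating at the critical points and endpoints: R(-2) = -142/3; R(1) = 20/3; R(4) = -34/3.
So the minimum is R(-2) = -142/3.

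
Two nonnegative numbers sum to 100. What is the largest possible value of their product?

2500

With x + y = 100, the product is P(x) = x(100 − x).
P'(x) = 100 − 2x = 0 gives x = 50; P'' = −2 < 0, so this is the maximum.
P = 50·50 = 2500.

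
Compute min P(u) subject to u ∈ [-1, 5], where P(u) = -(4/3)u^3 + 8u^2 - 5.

-5

P'(u) = -4u^2 + 16u, which vanishes at u = 0 and u = 4.
Evaluating at the critical points and endpoints: P(-1) = 13/3; P(0) = -5; P(4) = 113/3; P(5) = 85/3.
The minimum over the interval is -5, attained at u = 0.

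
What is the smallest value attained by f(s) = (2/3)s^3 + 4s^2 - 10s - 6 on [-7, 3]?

The derivative is 2s^2 + 8s - 10, which vanishes at s = -5 and s = 1.
Evaluating at the critical points and endpoints: f(-7) = 94/3; f(-5) = 182/3; f(1) = -34/3; f(3) = 18.
Hence the absolute minimum is -34/3 at s = 1.

-34/3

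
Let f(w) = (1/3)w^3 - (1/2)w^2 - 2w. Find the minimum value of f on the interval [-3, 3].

The derivative is w^2 - w - 2, which vanishes at w = -1 and w = 2.
Evaluating at the critical points and endpoints: f(-3) = -15/2; f(-1) = 7/6; f(2) = -10/3; f(3) = -3/2.
So the minimum is f(-3) = -15/2.

-15/2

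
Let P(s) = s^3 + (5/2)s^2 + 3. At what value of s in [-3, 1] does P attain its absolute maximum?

1

P'(s) = 3s^2 + 5s, which vanishes at s = -5/3 and s = 0.
Candidates: P(-3) = -3/2; P(-5/3) = 287/54; P(0) = 3; P(1) = 13/2.
The maximum over the interval is 13/2, attained at s = 1.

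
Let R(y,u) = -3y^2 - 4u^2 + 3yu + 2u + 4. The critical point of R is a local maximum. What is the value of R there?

56/13

∂R/∂y = -6y + 3u = 0 and ∂R/∂u = 3y - 8u + 2 = 0, so (y, u) = (2/13, 4/13).
The Hessian has R_{yy} = -6, R_{uu} = -8, R_{yu} = 3, giving D = 39 > 0 with R_{yy} < 0, so the point is a local maximum.
R(2/13, 4/13) = 56/13.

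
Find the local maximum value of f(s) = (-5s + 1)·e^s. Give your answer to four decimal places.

2.2466

Differentiating with the product rule gives f'(s) = (-5s - 4)·e^s. Since e^s > 0, the only critical point is s = -4/5.
f''(-4/5) has the same sign as -5 < 0, so this is a local maximum.
f(-4/5) = (5)·e^(-4/5) ≈ 2.2466.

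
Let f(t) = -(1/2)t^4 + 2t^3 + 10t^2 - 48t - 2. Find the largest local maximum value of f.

Critical points: f'(t) = -2t^3 + 6t^2 + 20t - 48 vanishes at t = -3, 2, 4.
Since f''(t) = -6t^2 + 12t + 20, we get f''(-3) = -70 < 0 ⇒ local maximum; f''(2) = 20 > 0 ⇒ local minimum; f''(4) = -28 < 0 ⇒ local maximum.
So the largest local maximum value is f(-3) = 275/2.

275/2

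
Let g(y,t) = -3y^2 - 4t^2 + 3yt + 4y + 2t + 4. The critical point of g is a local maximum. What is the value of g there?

∂g/∂y = -6y + 3t + 4 = 0 and ∂g/∂t = 3y - 8t + 2 = 0, so (y, t) = (38/39, 8/13).
The Hessian has g_{yy} = -6, g_{tt} = -8, g_{yt} = 3, giving D = 39 > 0 with g_{yy} < 0, so the point is a local maximum.
g(38/39, 8/13) = 256/39.

256/39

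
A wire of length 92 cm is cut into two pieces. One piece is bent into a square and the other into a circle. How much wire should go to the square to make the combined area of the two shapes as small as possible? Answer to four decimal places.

51.5291

Let x be the length used for the square. Square side x/4; circle radius (92−x)/(2π).
A(x) = (x/4)² + π·((92−x)/(2π))² = x²/16 + (92−x)²/(4π) for 0 ≤ x ≤ 92. A'(x) = x/8 − (92−x)/(2π) = 0 gives x = 4·92/(π+4) ≈ 51.5291.
A'' = 1/8 + 1/(2π) > 0, so this gives the minimum combined area; x ≈ 51.5291 cm to the square.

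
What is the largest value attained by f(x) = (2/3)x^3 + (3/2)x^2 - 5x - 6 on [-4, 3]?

Differentiating, f'(x) = 2x^2 + 3x - 5; which vanishes at x = -5/2 and x = 1.
Evaluating at the critical points and endpoints: f(-4) = -14/3,  f(-5/2) = 131/24,  f(1) = -53/6,  f(3) = 21/2.
So the maximum is f(3) = 21/2.

21/2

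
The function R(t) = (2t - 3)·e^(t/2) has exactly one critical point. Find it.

-1/2

By the product rule, R'(t) = (t + 1/2)·e^(t/2). Since e^(t/2) > 0, the only critical point is t = -1/2.
R''(-1/2) has the same sign as 1 > 0, so this is a local minimum.
R(-1/2) = (-4)·e^(-1/4) ≈ -3.1152.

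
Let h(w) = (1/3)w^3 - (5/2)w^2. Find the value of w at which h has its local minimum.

5

h'(w) = w^2 - 5w = 0 at w = 0, 5.
Second-derivative test with h''(w) = 2w - 5: h''(0) = -5 < 0 ⇒ local maximum; h''(5) = 5 > 0 ⇒ local minimum.
The local minimum is h(5) = -125/6.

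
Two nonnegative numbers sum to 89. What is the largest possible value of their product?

With x + y = 89, the product is P(x) = x(89 − x).
P'(x) = 89 − 2x = 0 gives x = 89/2; P'' = −2 < 0, so this is the maximum.
P = 89/2·89/2 = 7921/4.

7921/4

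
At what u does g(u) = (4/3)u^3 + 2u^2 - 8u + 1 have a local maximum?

-2

g'(u) = 4u^2 + 4u - 8. Setting g'(u) = 0 gives u ∈ {-2, 1}.
Since g''(u) = 8u + 4, we get g''(-2) = -12 < 0 ⇒ local maximum; g''(1) = 12 > 0 ⇒ local minimum.
Thus g has its local maximum at u = -2, with value 43/3.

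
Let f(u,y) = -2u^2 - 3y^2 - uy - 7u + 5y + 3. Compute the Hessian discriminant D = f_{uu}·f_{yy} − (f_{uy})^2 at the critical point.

∂f/∂u = -4u - y - 7 = 0 and ∂f/∂y = -u - 6y + 5 = 0, so (u, y) = (-47/23, 27/23).
The Hessian has f_{uu} = -4, f_{yy} = -6, f_{uy} = -1, giving D = 23 > 0 with f_{uu} < 0, so the point is a local maximum.
D = (-4)·(-6) − (-1)^2 = 23.

23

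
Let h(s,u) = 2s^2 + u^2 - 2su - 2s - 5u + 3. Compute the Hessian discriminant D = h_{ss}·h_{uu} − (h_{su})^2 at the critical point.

4

∂h/∂s = 4s - 2u - 2 = 0 and ∂h/∂u = -2s + 2u - 5 = 0, so (s, u) = (7/2, 6).
The Hessian has h_{ss} = 4, h_{uu} = 2, h_{su} = -2, giving D = 4 > 0 with h_{ss} > 0, so the point is a local minimum.
D = (4)·(2) − (-2)^2 = 4.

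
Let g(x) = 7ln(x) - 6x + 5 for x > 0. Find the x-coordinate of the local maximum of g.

g'(x) = 7/x − 6 = 0 gives x = 7/6.
g''(x) = -7/x², which is negative for x > 0, so this is a local maximum.
g(7/6) = 7·ln(7/6) - 7 + 5 ≈ -0.9209.

7/6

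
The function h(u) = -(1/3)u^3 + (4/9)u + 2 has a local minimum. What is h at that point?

146/81

h'(u) = -u^2 + 4/9 = 0 at u = -2/3, 2/3.
h''(u) = -2u. h''(-2/3) = 4/3 > 0 ⇒ local minimum; h''(2/3) = -4/3 < 0 ⇒ local maximum.
The local minimum is h(-2/3) = 146/81.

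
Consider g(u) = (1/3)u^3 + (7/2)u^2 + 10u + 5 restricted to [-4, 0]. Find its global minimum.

-11/3

g'(u) = u^2 + 7u + 10, whose only zero in [-4, 0] is u = -2.
Compare values at every candidate in [-4, 0]: g(-4) = -1/3; g(-2) = -11/3; g(0) = 5.
The minimum over the interval is -11/3, attained at u = -2.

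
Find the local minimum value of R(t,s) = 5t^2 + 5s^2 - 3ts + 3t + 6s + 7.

358/91

∂R/∂t = 10t - 3s + 3 = 0 and ∂R/∂s = -3t + 10s + 6 = 0, so (t, s) = (-48/91, -69/91).
The Hessian has R_{tt} = 10, R_{ss} = 10, R_{ts} = -3, giving D = 91 > 0 with R_{tt} > 0, so the point is a local minimum.
R(-48/91, -69/91) = 358/91.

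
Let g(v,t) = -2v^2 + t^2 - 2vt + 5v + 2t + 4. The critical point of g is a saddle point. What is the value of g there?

85/12

∂g/∂v = -4v - 2t + 5 = 0 and ∂g/∂t = -2v + 2t + 2 = 0, so (v, t) = (7/6, 1/6).
The Hessian has g_{vv} = -4, g_{tt} = 2, g_{vt} = -2, giving D = -12 < 0, so the point is a saddle point.
g(7/6, 1/6) = 85/12.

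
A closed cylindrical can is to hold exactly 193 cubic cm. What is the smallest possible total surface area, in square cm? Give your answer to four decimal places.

With radius r and height h, πr²h = 193 so h = 193/(πr²), and S(r) = 2πr² + 2πrh = 2πr² + 2·193/r.
S'(r) = 4πr − 2·193/r² = 0 ⇒ r³ = 193/(2π), so r ≈ 3.1318 and h = 2r ≈ 6.2636.
S''(r) = 4π + 4·193/r³ > 0, so this is the minimum; S ≈ 184.8784.

184.8784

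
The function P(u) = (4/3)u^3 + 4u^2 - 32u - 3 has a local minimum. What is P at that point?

P'(u) = 4u^2 + 8u - 32. Setting P'(u) = 0 gives u ∈ {-4, 2}.
Since P''(u) = 8u + 8, we get P''(-4) = -24 < 0 ⇒ local maximum; P''(2) = 24 > 0 ⇒ local minimum.
So the local minimum value is P(2) = -121/3.

-121/3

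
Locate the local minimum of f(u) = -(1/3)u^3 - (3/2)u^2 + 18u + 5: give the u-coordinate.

f'(u) = -u^2 - 3u + 18. Setting f'(u) = 0 gives u ∈ {-6, 3}.
Second-derivative test with f''(u) = -2u - 3: f''(-6) = 9 > 0 ⇒ local minimum; f''(3) = -9 < 0 ⇒ local maximum.
So the local minimum value is f(-6) = -85.

-6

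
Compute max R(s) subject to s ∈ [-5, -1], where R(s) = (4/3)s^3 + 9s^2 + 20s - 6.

Differentiating, R'(s) = 4s^2 + 18s + 20; which vanishes at s = -5/2 and s = -2.
Evaluating at the critical points and endpoints: R(-5) = -143/3, R(-5/2) = -247/12, R(-2) = -62/3, R(-1) = -55/3.
So the maximum is R(-1) = -55/3.

-55/3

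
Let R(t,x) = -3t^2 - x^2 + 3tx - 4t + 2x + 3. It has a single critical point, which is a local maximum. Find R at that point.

∂R/∂t = -6t + 3x - 4 = 0 and ∂R/∂x = 3t - 2x + 2 = 0, so (t, x) = (-2/3, 0).
The Hessian has R_{tt} = -6, R_{xx} = -2, R_{tx} = 3, giving D = 3 > 0 with R_{tt} < 0, so the point is a local maximum.
R(-2/3, 0) = 13/3.

13/3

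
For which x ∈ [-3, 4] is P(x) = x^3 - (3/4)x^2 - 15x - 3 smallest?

P'(x) = 3x^2 - (3/2)x - 15, which vanishes at x = -2 and x = 5/2.
Compare values at every candidate in [-3, 4]: P(-3) = 33/4; P(-2) = 16; P(5/2) = -473/16; P(4) = -11.
The minimum over the interval is -473/16, attained at x = 5/2.

5/2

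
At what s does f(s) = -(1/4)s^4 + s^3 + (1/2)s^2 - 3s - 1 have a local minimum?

1

Critical points: f'(s) = -s^3 + 3s^2 + s - 3 vanishes at s = -1, 1, 3.
f''(s) = -3s^2 + 6s + 1. f''(-1) = -8 < 0 ⇒ local maximum; f''(1) = 4 > 0 ⇒ local minimum; f''(3) = -8 < 0 ⇒ local maximum.
So the local minimum value is f(1) = -11/4.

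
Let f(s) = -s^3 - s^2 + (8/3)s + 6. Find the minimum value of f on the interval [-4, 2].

-2/3

f'(s) = -3s^2 - 2s + 8/3, which vanishes at s = -4/3 and s = 2/3.
Candidates: f(-4) = 130/3,  f(-4/3) = 82/27,  f(2/3) = 190/27,  f(2) = -2/3.
Hence the absolute minimum is -2/3 at s = 2.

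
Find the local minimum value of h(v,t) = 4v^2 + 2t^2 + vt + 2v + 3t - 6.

∂h/∂v = 8v + t + 2 = 0 and ∂h/∂t = v + 4t + 3 = 0, so (v, t) = (-5/31, -22/31).
The Hessian has h_{vv} = 8, h_{tt} = 4, h_{vt} = 1, giving D = 31 > 0 with h_{vv} > 0, so the point is a local minimum.
h(-5/31, -22/31) = -224/31.

-224/31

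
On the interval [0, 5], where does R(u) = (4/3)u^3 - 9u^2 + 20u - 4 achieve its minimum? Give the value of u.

0

Differentiating, R'(u) = 4u^2 - 18u + 20; which vanishes at u = 2 and u = 5/2.
Compare values at every candidate in [0, 5]: R(0) = -4; R(2) = 32/3; R(5/2) = 127/12; R(5) = 113/3.
The minimum over the interval is -4, attained at u = 0.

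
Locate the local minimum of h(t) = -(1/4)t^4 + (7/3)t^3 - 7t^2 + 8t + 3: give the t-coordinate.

Critical points: h'(t) = -t^3 + 7t^2 - 14t + 8 vanishes at t = 1, 2, 4.
h''(t) = -3t^2 + 14t - 14. h''(1) = -3 < 0 ⇒ local maximum; h''(2) = 2 > 0 ⇒ local minimum; h''(4) = -6 < 0 ⇒ local maximum.
Thus h has its local minimum at t = 2, with value 17/3.

2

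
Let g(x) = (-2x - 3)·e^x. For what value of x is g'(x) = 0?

-5/2

By the product rule, g'(x) = (-2x - 5)·e^x. Since e^x > 0, the only critical point is x = -5/2.
g''(-5/2) has the same sign as -2 < 0, so this is a local maximum.
g(-5/2) = (2)·e^(-5/2) ≈ 0.1642.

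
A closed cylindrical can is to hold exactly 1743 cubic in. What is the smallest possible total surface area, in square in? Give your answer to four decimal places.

801.7632

With radius r and height h, πr²h = 1743 so h = 1743/(πr²), and S(r) = 2πr² + 2πrh = 2πr² + 2·1743/r.
S'(r) = 4πr − 2·1743/r² = 0 ⇒ r³ = 1743/(2π), so r ≈ 6.5219 and h = 2r ≈ 13.0438.
S''(r) = 4π + 4·1743/r³ > 0, so this is the minimum; S ≈ 801.7632.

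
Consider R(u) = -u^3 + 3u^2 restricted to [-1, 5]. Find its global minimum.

Differentiating, R'(u) = -3u^2 + 6u; which vanishes at u = 0 and u = 2.
Candidates: R(-1) = 4; R(0) = 0; R(2) = 4; R(5) = -50.
Hence the absolute minimum is -50 at u = 5.

-50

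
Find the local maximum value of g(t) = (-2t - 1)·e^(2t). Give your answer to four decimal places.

g'(t) = (-2)·e^(2t) + (-2t - 1)·2·e^(2t) = (-4t - 4)·e^(2t). Since e^(2t) > 0, the only critical point is t = -1.
g''(-1) has the same sign as -4 < 0, so this is a local maximum.
g(-1) = (1)·e^(-2) ≈ 0.1353.

0.1353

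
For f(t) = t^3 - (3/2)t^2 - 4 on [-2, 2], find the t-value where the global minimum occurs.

-2

The derivative is 3t^2 - 3t, which vanishes at t = 0 and t = 1.
Compare values at every candidate in [-2, 2]: f(-2) = -18, f(0) = -4, f(1) = -9/2, f(2) = -2.
The minimum over the interval is -18, attained at t = -2.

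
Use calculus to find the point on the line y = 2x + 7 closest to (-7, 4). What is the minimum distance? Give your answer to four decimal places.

Minimize D(x)^2 = (x + 7)^2 + (2x + 3)^2.
d/dx[D^2] = 2(x + 7) + 2·2·(2x + 3) = 0 ⇒ x = -13/5.
Then y = 9/5 and the distance is √(121/5) ≈ 4.9193.

4.9193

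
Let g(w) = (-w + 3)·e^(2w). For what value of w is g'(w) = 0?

g'(w) = (-1)·e^(2w) + (-w + 3)·2·e^(2w) = (-2w + 5)·e^(2w). Since e^(2w) > 0, the only critical point is w = 5/2.
g''(5/2) has the same sign as -2 < 0, so this is a local maximum.
g(5/2) = (1/2)·e^(5) ≈ 74.2066.

5/2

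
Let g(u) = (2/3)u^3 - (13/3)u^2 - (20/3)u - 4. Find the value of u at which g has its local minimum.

5

Critical points: g'(u) = 2u^2 - (26/3)u - 20/3 vanishes at u = -2/3, 5.
Since g''(u) = 4u - 26/3, we get g''(-2/3) = -34/3 < 0 ⇒ local maximum; g''(5) = 34/3 > 0 ⇒ local minimum.
Thus g has its local minimum at u = 5, with value -187/3.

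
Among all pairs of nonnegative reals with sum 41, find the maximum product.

With x + y = 41, the product is P(x) = x(41 − x).
P'(x) = 41 − 2x = 0 gives x = 41/2; P'' = −2 < 0, so this is the maximum.
P = 41/2·41/2 = 1681/4.

1681/4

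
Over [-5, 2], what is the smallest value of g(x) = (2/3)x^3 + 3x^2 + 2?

-19/3

The derivative is 2x^2 + 6x, which vanishes at x = -3 and x = 0.
Evaluating at the critical points and endpoints: g(-5) = -19/3, g(-3) = 11, g(0) = 2, g(2) = 58/3.
The minimum over the interval is -19/3, attained at x = -5.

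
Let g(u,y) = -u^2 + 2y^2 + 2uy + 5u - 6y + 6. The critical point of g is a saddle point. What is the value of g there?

73/6

∂g/∂u = -2u + 2y + 5 = 0 and ∂g/∂y = 2u + 4y - 6 = 0, so (u, y) = (8/3, 1/6).
The Hessian has g_{uu} = -2, g_{yy} = 4, g_{uy} = 2, giving D = -12 < 0, so the point is a saddle point.
g(8/3, 1/6) = 73/6.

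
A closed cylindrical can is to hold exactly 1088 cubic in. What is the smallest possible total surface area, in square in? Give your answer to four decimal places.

With radius r and height h, πr²h = 1088 so h = 1088/(πr²), and S(r) = 2πr² + 2πrh = 2πr² + 2·1088/r.
S'(r) = 4πr − 2·1088/r² = 0 ⇒ r³ = 1088/(2π), so r ≈ 5.5738 and h = 2r ≈ 11.1476.
S''(r) = 4π + 4·1088/r³ > 0, so this is the minimum; S ≈ 585.5992.

585.5992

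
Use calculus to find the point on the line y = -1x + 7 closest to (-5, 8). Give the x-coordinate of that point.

-3

Minimize D(x)^2 = (x + 5)^2 + (-x - 1)^2.
d/dx[D^2] = 2(x + 5) + 2·(-1)·(-x - 1) = 0 ⇒ x = -3.
Then y = 10 and the distance is √(8) ≈ 2.8284.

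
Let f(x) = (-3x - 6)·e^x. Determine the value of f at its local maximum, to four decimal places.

0.1494

By the product rule, f'(x) = (-3x - 9)·e^x. Since e^x > 0, the only critical point is x = -3.
f''(-3) has the same sign as -3 < 0, so this is a local maximum.
f(-3) = (3)·e^(-3) ≈ 0.1494.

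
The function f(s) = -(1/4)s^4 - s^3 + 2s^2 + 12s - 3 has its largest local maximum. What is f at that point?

f'(s) = -s^3 - 3s^2 + 4s + 12. Setting f'(s) = 0 gives s ∈ {-3, -2, 2}.
f''(s) = -3s^2 - 6s + 4. f''(-3) = -5 < 0 ⇒ local maximum; f''(-2) = 4 > 0 ⇒ local minimum; f''(2) = -20 < 0 ⇒ local maximum.
So the largest local maximum value is f(2) = 17.

17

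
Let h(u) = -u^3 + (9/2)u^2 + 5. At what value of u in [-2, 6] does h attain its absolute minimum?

Differentiating, h'(u) = -3u^2 + 9u; which vanishes at u = 0 and u = 3.
Evaluating at the critical points and endpoints: h(-2) = 31; h(0) = 5; h(3) = 37/2; h(6) = -49.
The minimum over the interval is -49, attained at u = 6.

6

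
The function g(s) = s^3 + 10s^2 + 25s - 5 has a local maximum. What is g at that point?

-5

g'(s) = 3s^2 + 20s + 25. Setting g'(s) = 0 gives s ∈ {-5, -5/3}.
g''(s) = 6s + 20. g''(-5) = -10 < 0 ⇒ local maximum; g''(-5/3) = 10 > 0 ⇒ local minimum.
Thus g has its local maximum at s = -5, with value -5.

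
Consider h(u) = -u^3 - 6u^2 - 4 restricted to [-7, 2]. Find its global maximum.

45

The derivative is -3u^2 - 12u, which vanishes at u = -4 and u = 0.
Evaluating at the critical points and endpoints: h(-7) = 45,  h(-4) = -36,  h(0) = -4,  h(2) = -36.
The maximum over the interval is 45, attained at u = -7.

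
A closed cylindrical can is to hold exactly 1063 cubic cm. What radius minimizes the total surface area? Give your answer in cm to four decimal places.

5.5308

With radius r and height h, πr²h = 1063 so h = 1063/(πr²), and S(r) = 2πr² + 2πrh = 2πr² + 2·1063/r.
S'(r) = 4πr − 2·1063/r² = 0 ⇒ r³ = 1063/(2π), so r ≈ 5.5308 and h = 2r ≈ 11.0615.
S''(r) = 4π + 4·1063/r³ > 0, so this is the minimum; S ≈ 576.5939.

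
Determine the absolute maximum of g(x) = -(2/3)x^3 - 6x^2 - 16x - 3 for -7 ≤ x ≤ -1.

Differentiating, g'(x) = -2x^2 - 12x - 16; which vanishes at x = -4 and x = -2.
Compare values at every candidate in [-7, -1]: g(-7) = 131/3, g(-4) = 23/3, g(-2) = 31/3, g(-1) = 23/3.
The maximum over the interval is 131/3, attained at x = -7.

131/3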